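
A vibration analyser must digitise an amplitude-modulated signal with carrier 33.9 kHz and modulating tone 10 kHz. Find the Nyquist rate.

87.8 kHz

AM sidebands sit at fc ± fm = 23.9 kHz and 43.9 kHz.
Highest-frequency component: 43.9 kHz.
Nyquist rate = 2 × 43.9 kHz = 87.8 kHz.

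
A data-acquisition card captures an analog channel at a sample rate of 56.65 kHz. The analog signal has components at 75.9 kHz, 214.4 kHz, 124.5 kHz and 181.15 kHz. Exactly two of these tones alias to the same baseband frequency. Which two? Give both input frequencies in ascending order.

fs/2 = 28.325 kHz.
75.9 kHz mod fs = 19.25 kHz.
19.25 kHz ≤ fs/2 = 28.325 kHz, appears at 19.25 kHz.
214.4 kHz mod fs = 44.45 kHz.
44.45 kHz > fs/2 = 28.325 kHz, folds to fs − 44.45 kHz = 12.2 kHz.
124.5 kHz mod fs = 11.2 kHz.
11.2 kHz ≤ fs/2 = 28.325 kHz, appears at 11.2 kHz.
181.15 kHz mod fs = 11.2 kHz.
11.2 kHz ≤ fs/2 = 28.325 kHz, appears at 11.2 kHz.
124.5 kHz and 181.15 kHz both map to 11.2 kHz.

124.5 kHz, 181.15 kHz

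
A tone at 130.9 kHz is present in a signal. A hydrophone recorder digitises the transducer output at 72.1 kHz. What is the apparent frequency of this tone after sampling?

13.3 kHz

130.9 kHz mod fs = 58.8 kHz.
58.8 kHz > fs/2 = 36.05 kHz, folds to fs − 58.8 kHz = 13.3 kHz.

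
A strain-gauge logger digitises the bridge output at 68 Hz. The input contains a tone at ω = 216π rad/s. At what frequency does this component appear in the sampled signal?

28 Hz

ω = 216π rad/s → f = ω/(2π) = 108 Hz.
108 Hz mod fs = 40 Hz.
40 Hz > fs/2 = 34 Hz, folds to fs − 40 Hz = 28 Hz.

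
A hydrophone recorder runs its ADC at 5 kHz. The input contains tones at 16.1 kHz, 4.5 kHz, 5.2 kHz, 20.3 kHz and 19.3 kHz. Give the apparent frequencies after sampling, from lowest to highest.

fs/2 = 2.5 kHz.
16.1 kHz mod fs = 1.1 kHz.
1.1 kHz ≤ fs/2 = 2.5 kHz, appears at 1.1 kHz.
4.5 kHz > fs/2 = 2.5 kHz, folds to fs − 4.5 kHz = 0.5 kHz.
5.2 kHz mod fs = 0.2 kHz.
0.2 kHz ≤ fs/2 = 2.5 kHz, appears at 0.2 kHz.
20.3 kHz mod fs = 0.3 kHz.
0.3 kHz ≤ fs/2 = 2.5 kHz, appears at 0.3 kHz.
19.3 kHz mod fs = 4.3 kHz.
4.3 kHz > fs/2 = 2.5 kHz, folds to fs − 4.3 kHz = 0.7 kHz.
Distinct values: {0.2 kHz, 0.3 kHz, 0.5 kHz, 0.7 kHz, 1.1 kHz}.

0.2 kHz, 0.3 kHz, 0.5 kHz, 0.7 kHz, 1.1 kHz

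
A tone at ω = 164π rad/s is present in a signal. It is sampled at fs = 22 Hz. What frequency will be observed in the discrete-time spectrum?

ω = 164π rad/s → f = ω/(2π) = 82 Hz.
82 Hz mod fs = 16 Hz.
16 Hz > fs/2 = 11 Hz, folds to fs − 16 Hz = 6 Hz.

6 Hz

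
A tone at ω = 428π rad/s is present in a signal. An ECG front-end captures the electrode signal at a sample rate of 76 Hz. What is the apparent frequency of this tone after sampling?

14 Hz

ω = 428π rad/s → f = ω/(2π) = 214 Hz.
214 Hz mod fs = 62 Hz.
62 Hz > fs/2 = 38 Hz, folds to fs − 62 Hz = 14 Hz.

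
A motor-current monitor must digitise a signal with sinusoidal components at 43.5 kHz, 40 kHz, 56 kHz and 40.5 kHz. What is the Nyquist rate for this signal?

Highest-frequency component: 56 kHz.
Nyquist rate = 2 × 56 kHz = 112 kHz.

112 kHz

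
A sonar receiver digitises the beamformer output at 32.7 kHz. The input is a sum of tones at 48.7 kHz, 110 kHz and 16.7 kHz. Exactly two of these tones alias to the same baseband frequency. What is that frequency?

16 kHz

fs/2 = 16.35 kHz.
48.7 kHz mod fs = 16 kHz.
16 kHz ≤ fs/2 = 16.35 kHz, appears at 16 kHz.
110 kHz mod fs = 11.9 kHz.
11.9 kHz ≤ fs/2 = 16.35 kHz, appears at 11.9 kHz.
16.7 kHz > fs/2 = 16.35 kHz, folds to fs − 16.7 kHz = 16 kHz.
16.7 kHz and 48.7 kHz both map to 16 kHz.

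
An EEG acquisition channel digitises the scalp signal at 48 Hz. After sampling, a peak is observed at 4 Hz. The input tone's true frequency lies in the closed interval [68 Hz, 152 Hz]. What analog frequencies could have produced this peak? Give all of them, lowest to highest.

Frequencies that alias to 4 Hz are k·fs ± 4 Hz for integer k ≥ 0.
k=0: 4 Hz.
k=1: 44 Hz, 52 Hz.
k=2: 92 Hz, 100 Hz.
k=3: 140 Hz, 148 Hz.
k=4: 188 Hz, 196 Hz.
Within [68 Hz, 152 Hz]: 92 Hz, 100 Hz, 140 Hz, 148 Hz.

92 Hz, 100 Hz, 140 Hz, 148 Hz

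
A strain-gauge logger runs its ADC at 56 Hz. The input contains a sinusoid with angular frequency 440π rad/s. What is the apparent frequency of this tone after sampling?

4 Hz

ω = 440π rad/s → f = ω/(2π) = 220 Hz.
220 Hz mod fs = 52 Hz.
52 Hz > fs/2 = 28 Hz, folds to fs − 52 Hz = 4 Hz.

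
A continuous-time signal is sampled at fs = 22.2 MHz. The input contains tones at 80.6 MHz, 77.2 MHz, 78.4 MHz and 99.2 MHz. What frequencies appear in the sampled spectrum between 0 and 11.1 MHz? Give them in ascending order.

fs/2 = 11.1 MHz.
80.6 MHz mod fs = 14 MHz.
14 MHz > fs/2 = 11.1 MHz, folds to fs − 14 MHz = 8.2 MHz.
77.2 MHz mod fs = 10.6 MHz.
10.6 MHz ≤ fs/2 = 11.1 MHz, appears at 10.6 MHz.
78.4 MHz mod fs = 11.8 MHz.
11.8 MHz > fs/2 = 11.1 MHz, folds to fs − 11.8 MHz = 10.4 MHz.
99.2 MHz mod fs = 10.4 MHz.
10.4 MHz ≤ fs/2 = 11.1 MHz, appears at 10.4 MHz.
Distinct values: {8.2 MHz, 10.4 MHz, 10.6 MHz}.

8.2 MHz, 10.4 MHz, 10.6 MHz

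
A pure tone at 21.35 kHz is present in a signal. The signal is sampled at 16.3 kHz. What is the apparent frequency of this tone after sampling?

21.35 kHz mod fs = 5.05 kHz.
5.05 kHz ≤ fs/2 = 8.15 kHz, appears at 5.05 kHz.

5.05 kHz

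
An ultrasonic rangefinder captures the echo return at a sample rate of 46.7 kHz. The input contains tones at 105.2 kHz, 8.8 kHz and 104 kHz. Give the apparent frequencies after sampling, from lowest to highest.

8.8 kHz, 10.6 kHz, 11.8 kHz

fs/2 = 23.35 kHz.
105.2 kHz mod fs = 11.8 kHz.
11.8 kHz ≤ fs/2 = 23.35 kHz, appears at 11.8 kHz.
8.8 kHz ≤ fs/2 = 23.35 kHz, passes unchanged.
104 kHz mod fs = 10.6 kHz.
10.6 kHz ≤ fs/2 = 23.35 kHz, appears at 10.6 kHz.
Distinct values: {8.8 kHz, 10.6 kHz, 11.8 kHz}.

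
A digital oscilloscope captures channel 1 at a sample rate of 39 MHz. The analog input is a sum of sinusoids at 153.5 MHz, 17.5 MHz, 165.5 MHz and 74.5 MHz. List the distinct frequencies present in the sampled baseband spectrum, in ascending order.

2.5 MHz, 3.5 MHz, 9.5 MHz, 17.5 MHz

fs/2 = 19.5 MHz.
153.5 MHz mod fs = 36.5 MHz.
36.5 MHz > fs/2 = 19.5 MHz, folds to fs − 36.5 MHz = 2.5 MHz.
17.5 MHz ≤ fs/2 = 19.5 MHz, passes unchanged.
165.5 MHz mod fs = 9.5 MHz.
9.5 MHz ≤ fs/2 = 19.5 MHz, appears at 9.5 MHz.
74.5 MHz mod fs = 35.5 MHz.
35.5 MHz > fs/2 = 19.5 MHz, folds to fs − 35.5 MHz = 3.5 MHz.
Distinct values: {2.5 MHz, 3.5 MHz, 9.5 MHz, 17.5 MHz}.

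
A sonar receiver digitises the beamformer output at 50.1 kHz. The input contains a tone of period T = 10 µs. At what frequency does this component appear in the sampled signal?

0.2 kHz

T = 10 µs → f = 1/T = 100 kHz.
100 kHz mod fs = 49.9 kHz.
49.9 kHz > fs/2 = 25.05 kHz, folds to fs − 49.9 kHz = 0.2 kHz.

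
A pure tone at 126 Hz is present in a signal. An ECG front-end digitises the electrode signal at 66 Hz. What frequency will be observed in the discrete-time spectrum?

6 Hz

126 Hz mod fs = 60 Hz.
60 Hz > fs/2 = 33 Hz, folds to fs − 60 Hz = 6 Hz.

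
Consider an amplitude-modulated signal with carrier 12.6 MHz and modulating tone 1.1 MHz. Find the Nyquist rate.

27.4 MHz

AM sidebands sit at fc ± fm = 11.5 MHz and 13.7 MHz.
Highest-frequency component: 13.7 MHz.
Nyquist rate = 2 × 13.7 MHz = 27.4 MHz.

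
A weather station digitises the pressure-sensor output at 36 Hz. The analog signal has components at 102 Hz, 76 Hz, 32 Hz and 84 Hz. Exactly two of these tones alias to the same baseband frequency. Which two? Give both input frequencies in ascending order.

32 Hz, 76 Hz

fs/2 = 18 Hz.
102 Hz mod fs = 30 Hz.
30 Hz > fs/2 = 18 Hz, folds to fs − 30 Hz = 6 Hz.
76 Hz mod fs = 4 Hz.
4 Hz ≤ fs/2 = 18 Hz, appears at 4 Hz.
32 Hz > fs/2 = 18 Hz, folds to fs − 32 Hz = 4 Hz.
84 Hz mod fs = 12 Hz.
12 Hz ≤ fs/2 = 18 Hz, appears at 12 Hz.
32 Hz and 76 Hz both map to 4 Hz.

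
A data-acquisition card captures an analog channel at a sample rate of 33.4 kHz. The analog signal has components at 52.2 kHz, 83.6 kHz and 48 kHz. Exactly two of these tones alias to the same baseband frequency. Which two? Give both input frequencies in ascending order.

48 kHz, 52.2 kHz

fs/2 = 16.7 kHz.
52.2 kHz mod fs = 18.8 kHz.
18.8 kHz > fs/2 = 16.7 kHz, folds to fs − 18.8 kHz = 14.6 kHz.
83.6 kHz mod fs = 16.8 kHz.
16.8 kHz > fs/2 = 16.7 kHz, folds to fs − 16.8 kHz = 16.6 kHz.
48 kHz mod fs = 14.6 kHz.
14.6 kHz ≤ fs/2 = 16.7 kHz, appears at 14.6 kHz.
48 kHz and 52.2 kHz both map to 14.6 kHz.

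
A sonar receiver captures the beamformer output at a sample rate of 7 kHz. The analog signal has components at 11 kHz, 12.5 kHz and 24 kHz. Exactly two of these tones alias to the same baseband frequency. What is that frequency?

3 kHz

fs/2 = 3.5 kHz.
11 kHz mod fs = 4 kHz.
4 kHz > fs/2 = 3.5 kHz, folds to fs − 4 kHz = 3 kHz.
12.5 kHz mod fs = 5.5 kHz.
5.5 kHz > fs/2 = 3.5 kHz, folds to fs − 5.5 kHz = 1.5 kHz.
24 kHz mod fs = 3 kHz.
3 kHz ≤ fs/2 = 3.5 kHz, appears at 3 kHz.
11 kHz and 24 kHz both map to 3 kHz.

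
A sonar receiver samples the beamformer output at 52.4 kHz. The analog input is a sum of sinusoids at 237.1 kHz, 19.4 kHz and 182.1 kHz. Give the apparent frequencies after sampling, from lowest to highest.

fs/2 = 26.2 kHz.
237.1 kHz mod fs = 27.5 kHz.
27.5 kHz > fs/2 = 26.2 kHz, folds to fs − 27.5 kHz = 24.9 kHz.
19.4 kHz ≤ fs/2 = 26.2 kHz, passes unchanged.
182.1 kHz mod fs = 24.9 kHz.
24.9 kHz ≤ fs/2 = 26.2 kHz, appears at 24.9 kHz.
Distinct values: {19.4 kHz, 24.9 kHz}.

19.4 kHz, 24.9 kHz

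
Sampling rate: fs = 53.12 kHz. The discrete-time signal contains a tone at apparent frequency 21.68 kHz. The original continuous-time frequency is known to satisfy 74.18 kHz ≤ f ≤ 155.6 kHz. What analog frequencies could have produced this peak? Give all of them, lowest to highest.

Frequencies that alias to 21.68 kHz are k·fs ± 21.68 kHz for integer k ≥ 0.
k=0: 21.68 kHz.
k=1: 31.44 kHz, 74.8 kHz.
k=2: 84.56 kHz, 127.92 kHz.
k=3: 137.68 kHz, 181.04 kHz.
k=4: 190.8 kHz, 234.16 kHz.
Within [74.18 kHz, 155.6 kHz]: 74.8 kHz, 84.56 kHz, 127.92 kHz, 137.68 kHz.

74.8 kHz, 84.56 kHz, 127.92 kHz, 137.68 kHz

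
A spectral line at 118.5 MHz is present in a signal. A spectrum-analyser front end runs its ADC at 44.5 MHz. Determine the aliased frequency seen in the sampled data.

118.5 MHz mod fs = 29.5 MHz.
29.5 MHz > fs/2 = 22.25 MHz, folds to fs − 29.5 MHz = 15 MHz.

15 MHz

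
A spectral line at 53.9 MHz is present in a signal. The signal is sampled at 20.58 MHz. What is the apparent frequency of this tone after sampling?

7.84 MHz

53.9 MHz mod fs = 12.74 MHz.
12.74 MHz > fs/2 = 10.29 MHz, folds to fs − 12.74 MHz = 7.84 MHz.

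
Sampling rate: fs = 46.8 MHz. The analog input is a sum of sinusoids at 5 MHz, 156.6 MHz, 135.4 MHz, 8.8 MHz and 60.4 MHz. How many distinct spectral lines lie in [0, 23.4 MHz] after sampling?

fs/2 = 23.4 MHz.
5 MHz ≤ fs/2 = 23.4 MHz, passes unchanged.
156.6 MHz mod fs = 16.2 MHz.
16.2 MHz ≤ fs/2 = 23.4 MHz, appears at 16.2 MHz.
135.4 MHz mod fs = 41.8 MHz.
41.8 MHz > fs/2 = 23.4 MHz, folds to fs − 41.8 MHz = 5 MHz.
8.8 MHz ≤ fs/2 = 23.4 MHz, passes unchanged.
60.4 MHz mod fs = 13.6 MHz.
13.6 MHz ≤ fs/2 = 23.4 MHz, appears at 13.6 MHz.
Distinct values: {5 MHz, 8.8 MHz, 13.6 MHz, 16.2 MHz} → 4.

4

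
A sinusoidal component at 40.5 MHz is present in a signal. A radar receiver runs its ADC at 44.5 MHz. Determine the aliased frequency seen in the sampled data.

4 MHz

40.5 MHz > fs/2 = 22.25 MHz, folds to fs − 40.5 MHz = 4 MHz.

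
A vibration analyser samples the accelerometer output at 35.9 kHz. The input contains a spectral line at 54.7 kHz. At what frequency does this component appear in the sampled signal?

54.7 kHz mod fs = 18.8 kHz.
18.8 kHz > fs/2 = 17.95 kHz, folds to fs − 18.8 kHz = 17.1 kHz.

17.1 kHz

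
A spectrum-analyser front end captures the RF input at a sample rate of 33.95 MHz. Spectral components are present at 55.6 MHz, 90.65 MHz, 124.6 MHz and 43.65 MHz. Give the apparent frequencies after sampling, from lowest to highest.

9.7 MHz, 11.2 MHz, 12.3 MHz

fs/2 = 16.975 MHz.
55.6 MHz mod fs = 21.65 MHz.
21.65 MHz > fs/2 = 16.975 MHz, folds to fs − 21.65 MHz = 12.3 MHz.
90.65 MHz mod fs = 22.75 MHz.
22.75 MHz > fs/2 = 16.975 MHz, folds to fs − 22.75 MHz = 11.2 MHz.
124.6 MHz mod fs = 22.75 MHz.
22.75 MHz > fs/2 = 16.975 MHz, folds to fs − 22.75 MHz = 11.2 MHz.
43.65 MHz mod fs = 9.7 MHz.
9.7 MHz ≤ fs/2 = 16.975 MHz, appears at 9.7 MHz.
Distinct values: {9.7 MHz, 11.2 MHz, 12.3 MHz}.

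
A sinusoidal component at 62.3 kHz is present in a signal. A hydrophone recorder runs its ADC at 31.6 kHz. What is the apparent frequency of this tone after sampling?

62.3 kHz mod fs = 30.7 kHz.
30.7 kHz > fs/2 = 15.8 kHz, folds to fs − 30.7 kHz = 0.9 kHz.

0.9 kHz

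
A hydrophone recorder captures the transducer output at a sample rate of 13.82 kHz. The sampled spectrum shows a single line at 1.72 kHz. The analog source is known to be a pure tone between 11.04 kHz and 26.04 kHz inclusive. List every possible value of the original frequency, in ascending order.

12.1 kHz, 15.54 kHz, 25.92 kHz

Frequencies that alias to 1.72 kHz are k·fs ± 1.72 kHz for integer k ≥ 0.
k=0: 1.72 kHz.
k=1: 12.1 kHz, 15.54 kHz.
k=2: 25.92 kHz, 29.36 kHz.
k=3: 39.74 kHz, 43.18 kHz.
Within [11.04 kHz, 26.04 kHz]: 12.1 kHz, 15.54 kHz, 25.92 kHz.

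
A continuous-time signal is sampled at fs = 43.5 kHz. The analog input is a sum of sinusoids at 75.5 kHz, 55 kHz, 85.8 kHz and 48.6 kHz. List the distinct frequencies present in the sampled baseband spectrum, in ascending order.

1.2 kHz, 5.1 kHz, 11.5 kHz

fs/2 = 21.75 kHz.
75.5 kHz mod fs = 32 kHz.
32 kHz > fs/2 = 21.75 kHz, folds to fs − 32 kHz = 11.5 kHz.
55 kHz mod fs = 11.5 kHz.
11.5 kHz ≤ fs/2 = 21.75 kHz, appears at 11.5 kHz.
85.8 kHz mod fs = 42.3 kHz.
42.3 kHz > fs/2 = 21.75 kHz, folds to fs − 42.3 kHz = 1.2 kHz.
48.6 kHz mod fs = 5.1 kHz.
5.1 kHz ≤ fs/2 = 21.75 kHz, appears at 5.1 kHz.
Distinct values: {1.2 kHz, 5.1 kHz, 11.5 kHz}.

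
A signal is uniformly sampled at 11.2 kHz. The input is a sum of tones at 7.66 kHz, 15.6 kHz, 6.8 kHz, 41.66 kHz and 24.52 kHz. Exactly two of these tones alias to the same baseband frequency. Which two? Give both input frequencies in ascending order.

fs/2 = 5.6 kHz.
7.66 kHz > fs/2 = 5.6 kHz, folds to fs − 7.66 kHz = 3.54 kHz.
15.6 kHz mod fs = 4.4 kHz.
4.4 kHz ≤ fs/2 = 5.6 kHz, appears at 4.4 kHz.
6.8 kHz > fs/2 = 5.6 kHz, folds to fs − 6.8 kHz = 4.4 kHz.
41.66 kHz mod fs = 8.06 kHz.
8.06 kHz > fs/2 = 5.6 kHz, folds to fs − 8.06 kHz = 3.14 kHz.
24.52 kHz mod fs = 2.12 kHz.
2.12 kHz ≤ fs/2 = 5.6 kHz, appears at 2.12 kHz.
6.8 kHz and 15.6 kHz both map to 4.4 kHz.

6.8 kHz, 15.6 kHz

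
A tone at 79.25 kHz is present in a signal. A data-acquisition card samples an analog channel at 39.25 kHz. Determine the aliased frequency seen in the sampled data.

79.25 kHz mod fs = 0.75 kHz.
0.75 kHz ≤ fs/2 = 19.625 kHz, appears at 0.75 kHz.

0.75 kHz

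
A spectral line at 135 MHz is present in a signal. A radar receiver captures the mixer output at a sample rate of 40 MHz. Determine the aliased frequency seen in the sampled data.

15 MHz

135 MHz mod fs = 15 MHz.
15 MHz ≤ fs/2 = 20 MHz, appears at 15 MHz.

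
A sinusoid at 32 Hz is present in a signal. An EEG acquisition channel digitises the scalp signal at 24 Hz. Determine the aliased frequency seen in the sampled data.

32 Hz mod fs = 8 Hz.
8 Hz ≤ fs/2 = 12 Hz, appears at 8 Hz.

8 Hz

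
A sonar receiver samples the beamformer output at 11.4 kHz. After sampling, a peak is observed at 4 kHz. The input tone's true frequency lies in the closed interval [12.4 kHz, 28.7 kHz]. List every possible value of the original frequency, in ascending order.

15.4 kHz, 18.8 kHz, 26.8 kHz

Frequencies that alias to 4 kHz are k·fs ± 4 kHz for integer k ≥ 0.
k=0: 4 kHz.
k=1: 7.4 kHz, 15.4 kHz.
k=2: 18.8 kHz, 26.8 kHz.
k=3: 30.2 kHz, 38.2 kHz.
Within [12.4 kHz, 28.7 kHz]: 15.4 kHz, 18.8 kHz, 26.8 kHz.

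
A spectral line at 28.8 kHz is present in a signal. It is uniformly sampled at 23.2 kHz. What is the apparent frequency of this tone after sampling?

28.8 kHz mod fs = 5.6 kHz.
5.6 kHz ≤ fs/2 = 11.6 kHz, appears at 5.6 kHz.

5.6 kHz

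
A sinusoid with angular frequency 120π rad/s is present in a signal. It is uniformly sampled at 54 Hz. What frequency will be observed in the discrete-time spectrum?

ω = 120π rad/s → f = ω/(2π) = 60 Hz.
60 Hz mod fs = 6 Hz.
6 Hz ≤ fs/2 = 27 Hz, appears at 6 Hz.

6 Hz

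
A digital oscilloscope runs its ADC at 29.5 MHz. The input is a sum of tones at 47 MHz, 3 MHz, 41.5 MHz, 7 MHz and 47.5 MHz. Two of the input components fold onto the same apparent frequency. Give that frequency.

12 MHz

fs/2 = 14.75 MHz.
47 MHz mod fs = 17.5 MHz.
17.5 MHz > fs/2 = 14.75 MHz, folds to fs − 17.5 MHz = 12 MHz.
3 MHz ≤ fs/2 = 14.75 MHz, passes unchanged.
41.5 MHz mod fs = 12 MHz.
12 MHz ≤ fs/2 = 14.75 MHz, appears at 12 MHz.
7 MHz ≤ fs/2 = 14.75 MHz, passes unchanged.
47.5 MHz mod fs = 18 MHz.
18 MHz > fs/2 = 14.75 MHz, folds to fs − 18 MHz = 11.5 MHz.
41.5 MHz and 47 MHz both map to 12 MHz.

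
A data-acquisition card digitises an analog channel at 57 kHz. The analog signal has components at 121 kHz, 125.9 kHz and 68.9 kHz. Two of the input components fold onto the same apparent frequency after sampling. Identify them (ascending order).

fs/2 = 28.5 kHz.
121 kHz mod fs = 7 kHz.
7 kHz ≤ fs/2 = 28.5 kHz, appears at 7 kHz.
125.9 kHz mod fs = 11.9 kHz.
11.9 kHz ≤ fs/2 = 28.5 kHz, appears at 11.9 kHz.
68.9 kHz mod fs = 11.9 kHz.
11.9 kHz ≤ fs/2 = 28.5 kHz, appears at 11.9 kHz.
68.9 kHz and 125.9 kHz both map to 11.9 kHz.

68.9 kHz, 125.9 kHz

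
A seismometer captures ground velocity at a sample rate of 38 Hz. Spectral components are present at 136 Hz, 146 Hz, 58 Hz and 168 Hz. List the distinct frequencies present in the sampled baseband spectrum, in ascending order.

fs/2 = 19 Hz.
136 Hz mod fs = 22 Hz.
22 Hz > fs/2 = 19 Hz, folds to fs − 22 Hz = 16 Hz.
146 Hz mod fs = 32 Hz.
32 Hz > fs/2 = 19 Hz, folds to fs − 32 Hz = 6 Hz.
58 Hz mod fs = 20 Hz.
20 Hz > fs/2 = 19 Hz, folds to fs − 20 Hz = 18 Hz.
168 Hz mod fs = 16 Hz.
16 Hz ≤ fs/2 = 19 Hz, appears at 16 Hz.
Distinct values: {6 Hz, 16 Hz, 18 Hz}.

6 Hz, 16 Hz, 18 Hz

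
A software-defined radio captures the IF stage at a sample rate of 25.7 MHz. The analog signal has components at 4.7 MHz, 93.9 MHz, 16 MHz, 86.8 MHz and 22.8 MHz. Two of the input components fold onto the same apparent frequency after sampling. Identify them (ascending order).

16 MHz, 86.8 MHz

fs/2 = 12.85 MHz.
4.7 MHz ≤ fs/2 = 12.85 MHz, passes unchanged.
93.9 MHz mod fs = 16.8 MHz.
16.8 MHz > fs/2 = 12.85 MHz, folds to fs − 16.8 MHz = 8.9 MHz.
16 MHz > fs/2 = 12.85 MHz, folds to fs − 16 MHz = 9.7 MHz.
86.8 MHz mod fs = 9.7 MHz.
9.7 MHz ≤ fs/2 = 12.85 MHz, appears at 9.7 MHz.
22.8 MHz > fs/2 = 12.85 MHz, folds to fs − 22.8 MHz = 2.9 MHz.
16 MHz and 86.8 MHz both map to 9.7 MHz.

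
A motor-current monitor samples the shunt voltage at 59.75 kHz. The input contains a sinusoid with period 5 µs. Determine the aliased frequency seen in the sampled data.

T = 5 µs → f = 1/T = 200 kHz.
200 kHz mod fs = 20.75 kHz.
20.75 kHz ≤ fs/2 = 29.875 kHz, appears at 20.75 kHz.

20.75 kHz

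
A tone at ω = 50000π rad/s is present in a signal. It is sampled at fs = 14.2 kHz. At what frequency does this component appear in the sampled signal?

ω = 50000π rad/s → f = ω/(2π) = 25000 Hz = 25 kHz.
25 kHz mod fs = 10.8 kHz.
10.8 kHz > fs/2 = 7.1 kHz, folds to fs − 10.8 kHz = 3.4 kHz.

3.4 kHz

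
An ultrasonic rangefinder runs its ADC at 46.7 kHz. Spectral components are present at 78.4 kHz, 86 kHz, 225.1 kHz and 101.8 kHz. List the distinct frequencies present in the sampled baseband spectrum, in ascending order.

7.4 kHz, 8.4 kHz, 15 kHz

fs/2 = 23.35 kHz.
78.4 kHz mod fs = 31.7 kHz.
31.7 kHz > fs/2 = 23.35 kHz, folds to fs − 31.7 kHz = 15 kHz.
86 kHz mod fs = 39.3 kHz.
39.3 kHz > fs/2 = 23.35 kHz, folds to fs − 39.3 kHz = 7.4 kHz.
225.1 kHz mod fs = 38.3 kHz.
38.3 kHz > fs/2 = 23.35 kHz, folds to fs − 38.3 kHz = 8.4 kHz.
101.8 kHz mod fs = 8.4 kHz.
8.4 kHz ≤ fs/2 = 23.35 kHz, appears at 8.4 kHz.
Distinct values: {7.4 kHz, 8.4 kHz, 15 kHz}.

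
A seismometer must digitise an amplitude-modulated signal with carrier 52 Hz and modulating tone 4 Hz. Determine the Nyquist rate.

AM sidebands sit at fc ± fm = 48 Hz and 56 Hz.
Highest-frequency component: 56 Hz.
Nyquist rate = 2 × 56 Hz = 112 Hz.

112 Hz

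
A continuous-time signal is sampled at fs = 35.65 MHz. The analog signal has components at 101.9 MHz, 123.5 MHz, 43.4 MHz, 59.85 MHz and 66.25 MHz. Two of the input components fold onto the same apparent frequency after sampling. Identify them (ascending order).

fs/2 = 17.825 MHz.
101.9 MHz mod fs = 30.6 MHz.
30.6 MHz > fs/2 = 17.825 MHz, folds to fs − 30.6 MHz = 5.05 MHz.
123.5 MHz mod fs = 16.55 MHz.
16.55 MHz ≤ fs/2 = 17.825 MHz, appears at 16.55 MHz.
43.4 MHz mod fs = 7.75 MHz.
7.75 MHz ≤ fs/2 = 17.825 MHz, appears at 7.75 MHz.
59.85 MHz mod fs = 24.2 MHz.
24.2 MHz > fs/2 = 17.825 MHz, folds to fs − 24.2 MHz = 11.45 MHz.
66.25 MHz mod fs = 30.6 MHz.
30.6 MHz > fs/2 = 17.825 MHz, folds to fs − 30.6 MHz = 5.05 MHz.
66.25 MHz and 101.9 MHz both map to 5.05 MHz.

66.25 MHz, 101.9 MHz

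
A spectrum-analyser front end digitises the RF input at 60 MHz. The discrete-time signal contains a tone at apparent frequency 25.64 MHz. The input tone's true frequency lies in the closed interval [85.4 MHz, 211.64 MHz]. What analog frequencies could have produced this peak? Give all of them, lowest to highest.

85.64 MHz, 94.36 MHz, 145.64 MHz, 154.36 MHz, 205.64 MHz

Frequencies that alias to 25.64 MHz are k·fs ± 25.64 MHz for integer k ≥ 0.
k=0: 25.64 MHz.
k=1: 34.36 MHz, 85.64 MHz.
k=2: 94.36 MHz, 145.64 MHz.
k=3: 154.36 MHz, 205.64 MHz.
k=4: 214.36 MHz, 265.64 MHz.
Within [85.4 MHz, 211.64 MHz]: 85.64 MHz, 94.36 MHz, 145.64 MHz, 154.36 MHz, 205.64 MHz.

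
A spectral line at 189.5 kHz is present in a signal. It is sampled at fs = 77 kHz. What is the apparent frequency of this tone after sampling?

35.5 kHz

189.5 kHz mod fs = 35.5 kHz.
35.5 kHz ≤ fs/2 = 38.5 kHz, appears at 35.5 kHz.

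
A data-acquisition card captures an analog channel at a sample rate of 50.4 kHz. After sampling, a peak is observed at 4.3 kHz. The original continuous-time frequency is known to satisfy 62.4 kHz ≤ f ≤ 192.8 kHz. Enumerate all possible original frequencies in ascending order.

Frequencies that alias to 4.3 kHz are k·fs ± 4.3 kHz for integer k ≥ 0.
k=0: 4.3 kHz.
k=1: 46.1 kHz, 54.7 kHz.
k=2: 96.5 kHz, 105.1 kHz.
k=3: 146.9 kHz, 155.5 kHz.
k=4: 197.3 kHz, 205.9 kHz.
Within [62.4 kHz, 192.8 kHz]: 96.5 kHz, 105.1 kHz, 146.9 kHz, 155.5 kHz.

96.5 kHz, 105.1 kHz, 146.9 kHz, 155.5 kHz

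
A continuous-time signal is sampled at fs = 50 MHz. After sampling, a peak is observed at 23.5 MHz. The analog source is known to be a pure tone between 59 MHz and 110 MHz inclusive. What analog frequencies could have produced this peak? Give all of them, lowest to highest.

73.5 MHz, 76.5 MHz

Frequencies that alias to 23.5 MHz are k·fs ± 23.5 MHz for integer k ≥ 0.
k=0: 23.5 MHz.
k=1: 26.5 MHz, 73.5 MHz.
k=2: 76.5 MHz, 123.5 MHz.
k=3: 126.5 MHz, 173.5 MHz.
Within [59 MHz, 110 MHz]: 73.5 MHz, 76.5 MHz.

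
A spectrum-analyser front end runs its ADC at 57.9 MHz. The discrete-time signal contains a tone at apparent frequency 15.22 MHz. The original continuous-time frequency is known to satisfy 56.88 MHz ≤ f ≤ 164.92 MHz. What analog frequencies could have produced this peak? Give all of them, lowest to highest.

73.12 MHz, 100.58 MHz, 131.02 MHz, 158.48 MHz

Frequencies that alias to 15.22 MHz are k·fs ± 15.22 MHz for integer k ≥ 0.
k=0: 15.22 MHz.
k=1: 42.68 MHz, 73.12 MHz.
k=2: 100.58 MHz, 131.02 MHz.
k=3: 158.48 MHz, 188.92 MHz.
k=4: 216.38 MHz, 246.82 MHz.
Within [56.88 MHz, 164.92 MHz]: 73.12 MHz, 100.58 MHz, 131.02 MHz, 158.48 MHz.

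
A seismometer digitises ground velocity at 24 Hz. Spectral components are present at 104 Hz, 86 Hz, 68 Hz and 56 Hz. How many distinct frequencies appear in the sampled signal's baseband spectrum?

fs/2 = 12 Hz.
104 Hz mod fs = 8 Hz.
8 Hz ≤ fs/2 = 12 Hz, appears at 8 Hz.
86 Hz mod fs = 14 Hz.
14 Hz > fs/2 = 12 Hz, folds to fs − 14 Hz = 10 Hz.
68 Hz mod fs = 20 Hz.
20 Hz > fs/2 = 12 Hz, folds to fs − 20 Hz = 4 Hz.
56 Hz mod fs = 8 Hz.
8 Hz ≤ fs/2 = 12 Hz, appears at 8 Hz.
Distinct values: {4 Hz, 8 Hz, 10 Hz} → 3.

3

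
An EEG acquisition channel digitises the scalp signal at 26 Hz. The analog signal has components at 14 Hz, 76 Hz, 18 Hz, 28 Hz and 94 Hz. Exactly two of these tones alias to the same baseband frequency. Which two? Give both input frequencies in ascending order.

fs/2 = 13 Hz.
14 Hz > fs/2 = 13 Hz, folds to fs − 14 Hz = 12 Hz.
76 Hz mod fs = 24 Hz.
24 Hz > fs/2 = 13 Hz, folds to fs − 24 Hz = 2 Hz.
18 Hz > fs/2 = 13 Hz, folds to fs − 18 Hz = 8 Hz.
28 Hz mod fs = 2 Hz.
2 Hz ≤ fs/2 = 13 Hz, appears at 2 Hz.
94 Hz mod fs = 16 Hz.
16 Hz > fs/2 = 13 Hz, folds to fs − 16 Hz = 10 Hz.
28 Hz and 76 Hz both map to 2 Hz.

28 Hz, 76 Hz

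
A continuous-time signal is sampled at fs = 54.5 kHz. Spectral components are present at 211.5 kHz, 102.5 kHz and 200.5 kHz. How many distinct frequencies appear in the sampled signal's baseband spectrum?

2

fs/2 = 27.25 kHz.
211.5 kHz mod fs = 48 kHz.
48 kHz > fs/2 = 27.25 kHz, folds to fs − 48 kHz = 6.5 kHz.
102.5 kHz mod fs = 48 kHz.
48 kHz > fs/2 = 27.25 kHz, folds to fs − 48 kHz = 6.5 kHz.
200.5 kHz mod fs = 37 kHz.
37 kHz > fs/2 = 27.25 kHz, folds to fs − 37 kHz = 17.5 kHz.
Distinct values: {6.5 kHz, 17.5 kHz} → 2.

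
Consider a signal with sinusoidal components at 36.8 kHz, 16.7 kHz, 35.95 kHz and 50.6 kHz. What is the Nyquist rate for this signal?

Highest-frequency component: 50.6 kHz.
Nyquist rate = 2 × 50.6 kHz = 101.2 kHz.

101.2 kHz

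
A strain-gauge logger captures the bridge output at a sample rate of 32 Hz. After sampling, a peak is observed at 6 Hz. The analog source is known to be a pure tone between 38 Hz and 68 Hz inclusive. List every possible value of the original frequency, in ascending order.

Frequencies that alias to 6 Hz are k·fs ± 6 Hz for integer k ≥ 0.
k=0: 6 Hz.
k=1: 26 Hz, 38 Hz.
k=2: 58 Hz, 70 Hz.
k=3: 90 Hz, 102 Hz.
Within [38 Hz, 68 Hz]: 38 Hz, 58 Hz.

38 Hz, 58 Hz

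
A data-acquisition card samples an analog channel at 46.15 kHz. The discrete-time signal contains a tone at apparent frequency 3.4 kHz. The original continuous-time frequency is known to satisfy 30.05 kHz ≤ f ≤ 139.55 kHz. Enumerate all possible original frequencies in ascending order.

Frequencies that alias to 3.4 kHz are k·fs ± 3.4 kHz for integer k ≥ 0.
k=0: 3.4 kHz.
k=1: 42.75 kHz, 49.55 kHz.
k=2: 88.9 kHz, 95.7 kHz.
k=3: 135.05 kHz, 141.85 kHz.
k=4: 181.2 kHz, 188 kHz.
Within [30.05 kHz, 139.55 kHz]: 42.75 kHz, 49.55 kHz, 88.9 kHz, 95.7 kHz, 135.05 kHz.

42.75 kHz, 49.55 kHz, 88.9 kHz, 95.7 kHz, 135.05 kHz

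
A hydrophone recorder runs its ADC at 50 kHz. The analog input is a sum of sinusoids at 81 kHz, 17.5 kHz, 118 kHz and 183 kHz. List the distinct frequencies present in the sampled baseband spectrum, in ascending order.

fs/2 = 25 kHz.
81 kHz mod fs = 31 kHz.
31 kHz > fs/2 = 25 kHz, folds to fs − 31 kHz = 19 kHz.
17.5 kHz ≤ fs/2 = 25 kHz, passes unchanged.
118 kHz mod fs = 18 kHz.
18 kHz ≤ fs/2 = 25 kHz, appears at 18 kHz.
183 kHz mod fs = 33 kHz.
33 kHz > fs/2 = 25 kHz, folds to fs − 33 kHz = 17 kHz.
Distinct values: {17 kHz, 17.5 kHz, 18 kHz, 19 kHz}.

17 kHz, 17.5 kHz, 18 kHz, 19 kHz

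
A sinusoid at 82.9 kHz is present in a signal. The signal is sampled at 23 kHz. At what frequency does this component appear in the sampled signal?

9.1 kHz

82.9 kHz mod fs = 13.9 kHz.
13.9 kHz > fs/2 = 11.5 kHz, folds to fs − 13.9 kHz = 9.1 kHz.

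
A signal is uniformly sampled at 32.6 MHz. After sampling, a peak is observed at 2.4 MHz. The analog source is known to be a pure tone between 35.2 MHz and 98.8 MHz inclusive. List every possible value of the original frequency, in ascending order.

62.8 MHz, 67.6 MHz, 95.4 MHz

Frequencies that alias to 2.4 MHz are k·fs ± 2.4 MHz for integer k ≥ 0.
k=0: 2.4 MHz.
k=1: 30.2 MHz, 35 MHz.
k=2: 62.8 MHz, 67.6 MHz.
k=3: 95.4 MHz, 100.2 MHz.
k=4: 128 MHz, 132.8 MHz.
Within [35.2 MHz, 98.8 MHz]: 62.8 MHz, 67.6 MHz, 95.4 MHz.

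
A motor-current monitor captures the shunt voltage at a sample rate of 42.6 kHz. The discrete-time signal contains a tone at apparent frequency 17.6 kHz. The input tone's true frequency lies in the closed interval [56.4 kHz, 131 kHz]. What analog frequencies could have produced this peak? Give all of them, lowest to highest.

Frequencies that alias to 17.6 kHz are k·fs ± 17.6 kHz for integer k ≥ 0.
k=0: 17.6 kHz.
k=1: 25 kHz, 60.2 kHz.
k=2: 67.6 kHz, 102.8 kHz.
k=3: 110.2 kHz, 145.4 kHz.
k=4: 152.8 kHz, 188 kHz.
Within [56.4 kHz, 131 kHz]: 60.2 kHz, 67.6 kHz, 102.8 kHz, 110.2 kHz.

60.2 kHz, 67.6 kHz, 102.8 kHz, 110.2 kHz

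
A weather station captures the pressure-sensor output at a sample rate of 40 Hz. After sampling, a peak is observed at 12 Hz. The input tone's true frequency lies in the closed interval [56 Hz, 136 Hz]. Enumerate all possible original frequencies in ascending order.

68 Hz, 92 Hz, 108 Hz, 132 Hz

Frequencies that alias to 12 Hz are k·fs ± 12 Hz for integer k ≥ 0.
k=0: 12 Hz.
k=1: 28 Hz, 52 Hz.
k=2: 68 Hz, 92 Hz.
k=3: 108 Hz, 132 Hz.
k=4: 148 Hz, 172 Hz.
Within [56 Hz, 136 Hz]: 68 Hz, 92 Hz, 108 Hz, 132 Hz.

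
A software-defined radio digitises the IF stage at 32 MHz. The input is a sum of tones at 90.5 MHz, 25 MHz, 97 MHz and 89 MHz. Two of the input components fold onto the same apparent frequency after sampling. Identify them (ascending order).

fs/2 = 16 MHz.
90.5 MHz mod fs = 26.5 MHz.
26.5 MHz > fs/2 = 16 MHz, folds to fs − 26.5 MHz = 5.5 MHz.
25 MHz > fs/2 = 16 MHz, folds to fs − 25 MHz = 7 MHz.
97 MHz mod fs = 1 MHz.
1 MHz ≤ fs/2 = 16 MHz, appears at 1 MHz.
89 MHz mod fs = 25 MHz.
25 MHz > fs/2 = 16 MHz, folds to fs − 25 MHz = 7 MHz.
25 MHz and 89 MHz both map to 7 MHz.

25 MHz, 89 MHz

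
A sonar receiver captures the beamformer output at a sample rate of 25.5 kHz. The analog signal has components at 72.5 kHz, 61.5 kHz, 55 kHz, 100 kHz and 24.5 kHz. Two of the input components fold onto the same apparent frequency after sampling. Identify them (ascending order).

fs/2 = 12.75 kHz.
72.5 kHz mod fs = 21.5 kHz.
21.5 kHz > fs/2 = 12.75 kHz, folds to fs − 21.5 kHz = 4 kHz.
61.5 kHz mod fs = 10.5 kHz.
10.5 kHz ≤ fs/2 = 12.75 kHz, appears at 10.5 kHz.
55 kHz mod fs = 4 kHz.
4 kHz ≤ fs/2 = 12.75 kHz, appears at 4 kHz.
100 kHz mod fs = 23.5 kHz.
23.5 kHz > fs/2 = 12.75 kHz, folds to fs − 23.5 kHz = 2 kHz.
24.5 kHz > fs/2 = 12.75 kHz, folds to fs − 24.5 kHz = 1 kHz.
55 kHz and 72.5 kHz both map to 4 kHz.

55 kHz, 72.5 kHz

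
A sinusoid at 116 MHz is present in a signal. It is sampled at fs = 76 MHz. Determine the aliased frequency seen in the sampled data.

116 MHz mod fs = 40 MHz.
40 MHz > fs/2 = 38 MHz, folds to fs − 40 MHz = 36 MHz.

36 MHz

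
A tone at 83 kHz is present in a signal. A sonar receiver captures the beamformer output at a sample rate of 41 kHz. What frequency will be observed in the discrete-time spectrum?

1 kHz

83 kHz mod fs = 1 kHz.
1 kHz ≤ fs/2 = 20.5 kHz, appears at 1 kHz.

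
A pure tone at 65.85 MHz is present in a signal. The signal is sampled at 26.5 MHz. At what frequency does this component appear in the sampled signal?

12.85 MHz

65.85 MHz mod fs = 12.85 MHz.
12.85 MHz ≤ fs/2 = 13.25 MHz, appears at 12.85 MHz.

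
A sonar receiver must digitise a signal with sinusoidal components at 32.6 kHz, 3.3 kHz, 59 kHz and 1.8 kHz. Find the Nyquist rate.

Highest-frequency component: 59 kHz.
Nyquist rate = 2 × 59 kHz = 118 kHz.

118 kHz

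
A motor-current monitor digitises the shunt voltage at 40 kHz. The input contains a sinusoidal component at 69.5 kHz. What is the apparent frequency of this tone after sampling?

69.5 kHz mod fs = 29.5 kHz.
29.5 kHz > fs/2 = 20 kHz, folds to fs − 29.5 kHz = 10.5 kHz.

10.5 kHz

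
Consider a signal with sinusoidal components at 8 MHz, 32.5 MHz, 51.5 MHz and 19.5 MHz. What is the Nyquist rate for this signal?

Highest-frequency component: 51.5 MHz.
Nyquist rate = 2 × 51.5 MHz = 103 MHz.

103 MHz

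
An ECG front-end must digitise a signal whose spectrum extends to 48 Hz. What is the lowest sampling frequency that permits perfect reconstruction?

96 Hz

Nyquist rate = 2 × 48 Hz = 96 Hz.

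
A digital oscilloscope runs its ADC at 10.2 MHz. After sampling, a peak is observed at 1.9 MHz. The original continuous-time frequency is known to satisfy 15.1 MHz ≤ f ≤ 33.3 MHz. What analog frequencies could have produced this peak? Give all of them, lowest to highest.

18.5 MHz, 22.3 MHz, 28.7 MHz, 32.5 MHz

Frequencies that alias to 1.9 MHz are k·fs ± 1.9 MHz for integer k ≥ 0.
k=0: 1.9 MHz.
k=1: 8.3 MHz, 12.1 MHz.
k=2: 18.5 MHz, 22.3 MHz.
k=3: 28.7 MHz, 32.5 MHz.
k=4: 38.9 MHz, 42.7 MHz.
Within [15.1 MHz, 33.3 MHz]: 18.5 MHz, 22.3 MHz, 28.7 MHz, 32.5 MHz.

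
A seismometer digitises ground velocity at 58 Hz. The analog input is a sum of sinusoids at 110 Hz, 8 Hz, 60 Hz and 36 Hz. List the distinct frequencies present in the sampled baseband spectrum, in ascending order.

fs/2 = 29 Hz.
110 Hz mod fs = 52 Hz.
52 Hz > fs/2 = 29 Hz, folds to fs − 52 Hz = 6 Hz.
8 Hz ≤ fs/2 = 29 Hz, passes unchanged.
60 Hz mod fs = 2 Hz.
2 Hz ≤ fs/2 = 29 Hz, appears at 2 Hz.
36 Hz > fs/2 = 29 Hz, folds to fs − 36 Hz = 22 Hz.
Distinct values: {2 Hz, 6 Hz, 8 Hz, 22 Hz}.

2 Hz, 6 Hz, 8 Hz, 22 Hz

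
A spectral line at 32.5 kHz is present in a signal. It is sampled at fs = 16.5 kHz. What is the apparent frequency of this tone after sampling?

32.5 kHz mod fs = 16 kHz.
16 kHz > fs/2 = 8.25 kHz, folds to fs − 16 kHz = 0.5 kHz.

0.5 kHz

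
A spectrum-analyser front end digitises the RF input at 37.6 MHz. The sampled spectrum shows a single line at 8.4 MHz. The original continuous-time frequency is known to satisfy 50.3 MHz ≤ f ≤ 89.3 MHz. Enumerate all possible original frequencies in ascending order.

66.8 MHz, 83.6 MHz

Frequencies that alias to 8.4 MHz are k·fs ± 8.4 MHz for integer k ≥ 0.
k=0: 8.4 MHz.
k=1: 29.2 MHz, 46 MHz.
k=2: 66.8 MHz, 83.6 MHz.
k=3: 104.4 MHz, 121.2 MHz.
Within [50.3 MHz, 89.3 MHz]: 66.8 MHz, 83.6 MHz.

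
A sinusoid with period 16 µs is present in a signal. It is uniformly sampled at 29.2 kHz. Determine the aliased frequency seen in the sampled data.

T = 16 µs → f = 1/T = 62.5 kHz.
62.5 kHz mod fs = 4.1 kHz.
4.1 kHz ≤ fs/2 = 14.6 kHz, appears at 4.1 kHz.

4.1 kHz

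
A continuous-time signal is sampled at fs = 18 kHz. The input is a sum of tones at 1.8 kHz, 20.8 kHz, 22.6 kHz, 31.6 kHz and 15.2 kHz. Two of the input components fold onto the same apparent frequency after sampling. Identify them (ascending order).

15.2 kHz, 20.8 kHz

fs/2 = 9 kHz.
1.8 kHz ≤ fs/2 = 9 kHz, passes unchanged.
20.8 kHz mod fs = 2.8 kHz.
2.8 kHz ≤ fs/2 = 9 kHz, appears at 2.8 kHz.
22.6 kHz mod fs = 4.6 kHz.
4.6 kHz ≤ fs/2 = 9 kHz, appears at 4.6 kHz.
31.6 kHz mod fs = 13.6 kHz.
13.6 kHz > fs/2 = 9 kHz, folds to fs − 13.6 kHz = 4.4 kHz.
15.2 kHz > fs/2 = 9 kHz, folds to fs − 15.2 kHz = 2.8 kHz.
15.2 kHz and 20.8 kHz both map to 2.8 kHz.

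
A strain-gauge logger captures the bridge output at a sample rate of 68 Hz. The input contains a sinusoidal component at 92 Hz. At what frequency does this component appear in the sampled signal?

92 Hz mod fs = 24 Hz.
24 Hz ≤ fs/2 = 34 Hz, appears at 24 Hz.

24 Hz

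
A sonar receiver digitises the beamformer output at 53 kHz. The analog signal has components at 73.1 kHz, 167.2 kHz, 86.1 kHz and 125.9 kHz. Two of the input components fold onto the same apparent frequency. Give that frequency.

19.9 kHz

fs/2 = 26.5 kHz.
73.1 kHz mod fs = 20.1 kHz.
20.1 kHz ≤ fs/2 = 26.5 kHz, appears at 20.1 kHz.
167.2 kHz mod fs = 8.2 kHz.
8.2 kHz ≤ fs/2 = 26.5 kHz, appears at 8.2 kHz.
86.1 kHz mod fs = 33.1 kHz.
33.1 kHz > fs/2 = 26.5 kHz, folds to fs − 33.1 kHz = 19.9 kHz.
125.9 kHz mod fs = 19.9 kHz.
19.9 kHz ≤ fs/2 = 26.5 kHz, appears at 19.9 kHz.
86.1 kHz and 125.9 kHz both map to 19.9 kHz.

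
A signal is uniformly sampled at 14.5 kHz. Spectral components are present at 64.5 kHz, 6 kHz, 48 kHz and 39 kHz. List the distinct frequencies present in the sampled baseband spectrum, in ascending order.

fs/2 = 7.25 kHz.
64.5 kHz mod fs = 6.5 kHz.
6.5 kHz ≤ fs/2 = 7.25 kHz, appears at 6.5 kHz.
6 kHz ≤ fs/2 = 7.25 kHz, passes unchanged.
48 kHz mod fs = 4.5 kHz.
4.5 kHz ≤ fs/2 = 7.25 kHz, appears at 4.5 kHz.
39 kHz mod fs = 10 kHz.
10 kHz > fs/2 = 7.25 kHz, folds to fs − 10 kHz = 4.5 kHz.
Distinct values: {4.5 kHz, 6 kHz, 6.5 kHz}.

4.5 kHz, 6 kHz, 6.5 kHz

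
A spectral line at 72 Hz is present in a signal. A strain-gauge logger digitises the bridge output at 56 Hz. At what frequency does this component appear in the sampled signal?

16 Hz

72 Hz mod fs = 16 Hz.
16 Hz ≤ fs/2 = 28 Hz, appears at 16 Hz.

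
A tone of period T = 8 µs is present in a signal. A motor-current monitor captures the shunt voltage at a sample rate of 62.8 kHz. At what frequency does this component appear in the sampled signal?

0.6 kHz

T = 8 µs → f = 1/T = 125 kHz.
125 kHz mod fs = 62.2 kHz.
62.2 kHz > fs/2 = 31.4 kHz, folds to fs − 62.2 kHz = 0.6 kHz.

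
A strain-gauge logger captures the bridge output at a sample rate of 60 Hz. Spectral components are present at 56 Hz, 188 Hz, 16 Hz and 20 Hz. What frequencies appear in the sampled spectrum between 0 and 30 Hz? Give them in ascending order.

fs/2 = 30 Hz.
56 Hz > fs/2 = 30 Hz, folds to fs − 56 Hz = 4 Hz.
188 Hz mod fs = 8 Hz.
8 Hz ≤ fs/2 = 30 Hz, appears at 8 Hz.
16 Hz ≤ fs/2 = 30 Hz, passes unchanged.
20 Hz ≤ fs/2 = 30 Hz, passes unchanged.
Distinct values: {4 Hz, 8 Hz, 16 Hz, 20 Hz}.

4 Hz, 8 Hz, 16 Hz, 20 Hz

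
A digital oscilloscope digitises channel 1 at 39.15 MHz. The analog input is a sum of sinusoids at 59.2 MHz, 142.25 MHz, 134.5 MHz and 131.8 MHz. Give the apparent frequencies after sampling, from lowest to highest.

14.35 MHz, 17.05 MHz, 19.1 MHz

fs/2 = 19.575 MHz.
59.2 MHz mod fs = 20.05 MHz.
20.05 MHz > fs/2 = 19.575 MHz, folds to fs − 20.05 MHz = 19.1 MHz.
142.25 MHz mod fs = 24.8 MHz.
24.8 MHz > fs/2 = 19.575 MHz, folds to fs − 24.8 MHz = 14.35 MHz.
134.5 MHz mod fs = 17.05 MHz.
17.05 MHz ≤ fs/2 = 19.575 MHz, appears at 17.05 MHz.
131.8 MHz mod fs = 14.35 MHz.
14.35 MHz ≤ fs/2 = 19.575 MHz, appears at 14.35 MHz.
Distinct values: {14.35 MHz, 17.05 MHz, 19.1 MHz}.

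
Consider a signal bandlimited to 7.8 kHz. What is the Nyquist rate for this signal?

Nyquist rate = 2 × 7.8 kHz = 15.6 kHz.

15.6 kHz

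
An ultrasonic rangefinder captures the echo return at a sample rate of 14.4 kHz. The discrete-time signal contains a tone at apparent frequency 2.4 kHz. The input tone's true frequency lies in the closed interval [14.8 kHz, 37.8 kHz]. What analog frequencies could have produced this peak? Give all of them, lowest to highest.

Frequencies that alias to 2.4 kHz are k·fs ± 2.4 kHz for integer k ≥ 0.
k=0: 2.4 kHz.
k=1: 12 kHz, 16.8 kHz.
k=2: 26.4 kHz, 31.2 kHz.
k=3: 40.8 kHz, 45.6 kHz.
Within [14.8 kHz, 37.8 kHz]: 16.8 kHz, 26.4 kHz, 31.2 kHz.

16.8 kHz, 26.4 kHz, 31.2 kHz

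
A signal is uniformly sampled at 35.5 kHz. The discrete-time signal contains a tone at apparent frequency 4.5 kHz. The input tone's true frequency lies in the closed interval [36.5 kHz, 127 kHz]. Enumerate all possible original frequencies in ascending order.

Frequencies that alias to 4.5 kHz are k·fs ± 4.5 kHz for integer k ≥ 0.
k=0: 4.5 kHz.
k=1: 31 kHz, 40 kHz.
k=2: 66.5 kHz, 75.5 kHz.
k=3: 102 kHz, 111 kHz.
k=4: 137.5 kHz, 146.5 kHz.
Within [36.5 kHz, 127 kHz]: 40 kHz, 66.5 kHz, 75.5 kHz, 102 kHz, 111 kHz.

40 kHz, 66.5 kHz, 75.5 kHz, 102 kHz, 111 kHz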